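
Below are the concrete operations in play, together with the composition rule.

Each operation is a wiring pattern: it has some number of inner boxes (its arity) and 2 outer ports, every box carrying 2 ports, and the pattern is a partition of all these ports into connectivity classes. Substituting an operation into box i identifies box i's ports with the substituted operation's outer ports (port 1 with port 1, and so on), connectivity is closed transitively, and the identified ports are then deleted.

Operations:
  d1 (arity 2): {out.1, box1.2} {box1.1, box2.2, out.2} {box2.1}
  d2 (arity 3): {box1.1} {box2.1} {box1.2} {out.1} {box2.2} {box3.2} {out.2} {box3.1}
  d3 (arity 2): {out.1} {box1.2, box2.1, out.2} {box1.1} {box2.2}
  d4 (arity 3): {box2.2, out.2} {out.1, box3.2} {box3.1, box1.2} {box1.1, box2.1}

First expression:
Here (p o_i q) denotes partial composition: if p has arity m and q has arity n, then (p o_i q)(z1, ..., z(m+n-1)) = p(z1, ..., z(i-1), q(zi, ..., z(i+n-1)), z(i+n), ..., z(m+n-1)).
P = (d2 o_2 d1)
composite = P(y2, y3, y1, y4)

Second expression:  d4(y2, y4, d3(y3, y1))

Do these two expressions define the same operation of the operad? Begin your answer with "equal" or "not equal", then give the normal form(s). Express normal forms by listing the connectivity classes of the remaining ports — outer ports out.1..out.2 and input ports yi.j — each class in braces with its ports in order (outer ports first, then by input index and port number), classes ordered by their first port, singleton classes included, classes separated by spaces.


not equal; the first gives {out.1} {out.2} {y1.1} {y1.2, y3.1} {y2.1} {y2.2} {y3.2} {y4.1} {y4.2} and the second {out.1, y1.1, y3.2} {out.2, y4.2} {y1.2} {y2.1, y4.1} {y2.2} {y3.1}

Reducing the first expression gives {out.1} {out.2} {y1.1} {y1.2, y3.1} {y2.1} {y2.2} {y3.2} {y4.1} {y4.2}
Reducing the second expression gives {out.1, y1.1, y3.2} {out.2, y4.2} {y1.2} {y2.1, y4.1} {y2.2} {y3.1}
Different reductions; not equal.


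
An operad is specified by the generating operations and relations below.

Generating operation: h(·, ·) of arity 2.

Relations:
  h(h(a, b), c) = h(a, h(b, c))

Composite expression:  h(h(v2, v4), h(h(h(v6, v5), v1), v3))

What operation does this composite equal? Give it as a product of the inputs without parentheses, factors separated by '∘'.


v2 ∘ v4 ∘ v6 ∘ v5 ∘ v1 ∘ v3

Associativity of h dissolves the nesting; only the v-input order survives.
h(v2, v4) unparenthesizes to v2 ∘ v4
h(v6, v5) unparenthesizes to v6 ∘ v5
h(h(v6, v5), v1) unparenthesizes to v6 ∘ v5 ∘ v1
h(h(h(v6, v5), v1), v3) unparenthesizes to v6 ∘ v5 ∘ v1 ∘ v3
h(h(v2, v4), h(h(h(v6, v5), v1), v3)) unparenthesizes to v2 ∘ v4 ∘ v6 ∘ v5 ∘ v1 ∘ v3


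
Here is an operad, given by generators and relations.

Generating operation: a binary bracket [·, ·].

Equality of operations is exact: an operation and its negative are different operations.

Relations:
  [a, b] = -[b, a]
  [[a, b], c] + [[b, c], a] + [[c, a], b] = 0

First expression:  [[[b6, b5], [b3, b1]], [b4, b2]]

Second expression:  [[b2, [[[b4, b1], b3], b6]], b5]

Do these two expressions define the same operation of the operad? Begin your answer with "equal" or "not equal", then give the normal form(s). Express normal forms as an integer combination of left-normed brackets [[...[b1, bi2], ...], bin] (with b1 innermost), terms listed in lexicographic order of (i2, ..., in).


not equal; the first gives [[[[[b1, b3], b5], b6], b2], b4] - [[[[[b1, b3], b5], b6], b4], b2] - [[[[[b1, b3], b6], b5], b2], b4] + [[[[[b1, b3], b6], b5], b4], b2] and the second [[[[[b1, b4], b3], b6], b2], b5]


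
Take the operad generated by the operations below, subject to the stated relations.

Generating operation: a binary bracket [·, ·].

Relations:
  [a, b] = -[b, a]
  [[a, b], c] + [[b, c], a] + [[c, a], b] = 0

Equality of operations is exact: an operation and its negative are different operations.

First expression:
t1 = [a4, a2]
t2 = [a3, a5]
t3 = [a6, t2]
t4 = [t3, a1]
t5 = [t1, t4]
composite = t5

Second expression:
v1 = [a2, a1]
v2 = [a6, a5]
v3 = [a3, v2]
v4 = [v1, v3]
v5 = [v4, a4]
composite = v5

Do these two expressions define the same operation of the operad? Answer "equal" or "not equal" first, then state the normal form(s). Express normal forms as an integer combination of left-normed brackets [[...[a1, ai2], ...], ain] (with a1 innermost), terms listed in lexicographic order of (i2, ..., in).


not equal; first: [[[[[a1, a3], a5], a6], a2], a4] - [[[[[a1, a3], a5], a6], a4], a2] - [[[[[a1, a5], a3], a6], a2], a4] + [[[[[a1, a5], a3], a6], a4], a2] - [[[[[a1, a6], a3], a5], a2], a4] + [[[[[a1, a6], a3], a5], a4], a2] + [[[[[a1, a6], a5], a3], a2], a4] - [[[[[a1, a6], a5], a3], a4], a2]; second: [[[[[a1, a2], a3], a5], a6], a4] - [[[[[a1, a2], a3], a6], a5], a4] - [[[[[a1, a2], a5], a6], a3], a4] + [[[[[a1, a2], a6], a5], a3], a4]

In normal form, the first expression is [[[[[a1, a3], a5], a6], a2], a4] - [[[[[a1, a3], a5], a6], a4], a2] - [[[[[a1, a5], a3], a6], a2], a4] + [[[[[a1, a5], a3], a6], a4], a2] - [[[[[a1, a6], a3], a5], a2], a4] + [[[[[a1, a6], a3], a5], a4], a2] + [[[[[a1, a6], a5], a3], a2], a4] - [[[[[a1, a6], a5], a3], a4], a2]
In normal form, the second expression is [[[[[a1, a2], a3], a5], a6], a4] - [[[[[a1, a2], a3], a6], a5], a4] - [[[[[a1, a2], a5], a6], a3], a4] + [[[[[a1, a2], a6], a5], a3], a4]
No match — not equal.


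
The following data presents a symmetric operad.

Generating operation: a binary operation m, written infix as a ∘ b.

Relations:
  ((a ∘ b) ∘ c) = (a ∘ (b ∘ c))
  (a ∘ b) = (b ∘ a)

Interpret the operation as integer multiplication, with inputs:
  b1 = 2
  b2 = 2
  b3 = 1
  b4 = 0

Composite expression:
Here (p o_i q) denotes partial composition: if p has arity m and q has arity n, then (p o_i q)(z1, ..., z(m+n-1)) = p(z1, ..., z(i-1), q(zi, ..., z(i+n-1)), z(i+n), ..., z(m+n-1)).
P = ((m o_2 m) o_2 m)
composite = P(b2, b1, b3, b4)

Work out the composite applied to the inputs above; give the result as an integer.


(b1 ∘ b3) = 2
((b1 ∘ b3) ∘ b4) = 0
(b2 ∘ ((b1 ∘ b3) ∘ b4)) = 0

0


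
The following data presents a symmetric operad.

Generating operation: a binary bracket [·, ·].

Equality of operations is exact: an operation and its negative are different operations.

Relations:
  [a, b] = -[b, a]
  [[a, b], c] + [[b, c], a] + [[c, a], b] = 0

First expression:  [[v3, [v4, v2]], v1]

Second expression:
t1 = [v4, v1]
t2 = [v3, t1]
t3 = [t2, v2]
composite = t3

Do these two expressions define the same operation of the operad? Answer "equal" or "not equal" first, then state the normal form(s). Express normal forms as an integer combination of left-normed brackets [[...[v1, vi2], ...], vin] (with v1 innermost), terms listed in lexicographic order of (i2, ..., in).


not equal: they reduce to -[[[v1, v2], v4], v3] + [[[v1, v3], v2], v4] - [[[v1, v3], v4], v2] + [[[v1, v4], v2], v3] and [[[v1, v4], v3], v2]

The first expression reduces to -[[[v1, v2], v4], v3] + [[[v1, v3], v2], v4] - [[[v1, v3], v4], v2] + [[[v1, v4], v2], v3]
The second expression reduces to [[[v1, v4], v3], v2]
Distinct normal forms: not equal.


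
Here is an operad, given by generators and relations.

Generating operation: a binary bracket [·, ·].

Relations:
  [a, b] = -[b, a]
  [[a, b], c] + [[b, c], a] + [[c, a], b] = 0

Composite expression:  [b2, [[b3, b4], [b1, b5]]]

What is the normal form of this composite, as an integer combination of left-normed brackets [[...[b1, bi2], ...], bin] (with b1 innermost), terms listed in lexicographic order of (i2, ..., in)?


[[[[b1, b5], b3], b4], b2] - [[[[b1, b5], b4], b3], b2]

A multilinear Lie element is pinned by b1-initial words (b1 innermost).
Composite bracket: [b2, [[b3, b4], [b1, b5]]]
Each bracket splits as ab - ba, giving 16 signed words (2^4 = 16).
Words beginning with b1 determine it all:
  b1b5b3b4b2 appears with sign +1, giving the term +[[[[b1, b5], b3], b4], b2]
  b1b5b4b3b2 appears with sign -1, giving the term -[[[[b1, b5], b4], b3], b2]


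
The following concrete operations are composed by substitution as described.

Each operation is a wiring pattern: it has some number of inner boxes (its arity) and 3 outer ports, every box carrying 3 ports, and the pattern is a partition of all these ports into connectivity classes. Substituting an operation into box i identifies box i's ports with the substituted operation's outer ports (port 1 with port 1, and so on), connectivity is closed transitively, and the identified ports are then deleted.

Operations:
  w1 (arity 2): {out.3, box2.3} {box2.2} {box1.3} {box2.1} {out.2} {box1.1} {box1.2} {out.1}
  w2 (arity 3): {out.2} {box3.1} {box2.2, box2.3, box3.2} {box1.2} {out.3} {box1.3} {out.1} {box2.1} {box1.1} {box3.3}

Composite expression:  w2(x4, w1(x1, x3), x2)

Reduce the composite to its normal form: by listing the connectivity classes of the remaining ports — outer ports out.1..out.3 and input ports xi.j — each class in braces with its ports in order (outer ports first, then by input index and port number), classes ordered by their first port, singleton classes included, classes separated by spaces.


{out.1} {out.2} {out.3} {x1.1} {x1.2} {x1.3} {x2.1} {x2.2, x3.3} {x2.3} {x3.1} {x3.2} {x4.1} {x4.2} {x4.3}

Connectivity passes through glued w2-boundaries; trace each wire chain.
w1 over (x1, x3) gives {out.1} {out.2} {out.3, x3.3} {x1.1} {x1.2} {x1.3} {x3.1} {x3.2}, out.j being that stage's outer ports
w2 over (x4, x1, x3, x2) gives {out.1} {out.2} {out.3} {x1.1} {x1.2} {x1.3} {x2.1} {x2.2, x3.3} {x2.3} {x3.1} {x3.2} {x4.1} {x4.2} {x4.3}, out.j being that stage's outer ports


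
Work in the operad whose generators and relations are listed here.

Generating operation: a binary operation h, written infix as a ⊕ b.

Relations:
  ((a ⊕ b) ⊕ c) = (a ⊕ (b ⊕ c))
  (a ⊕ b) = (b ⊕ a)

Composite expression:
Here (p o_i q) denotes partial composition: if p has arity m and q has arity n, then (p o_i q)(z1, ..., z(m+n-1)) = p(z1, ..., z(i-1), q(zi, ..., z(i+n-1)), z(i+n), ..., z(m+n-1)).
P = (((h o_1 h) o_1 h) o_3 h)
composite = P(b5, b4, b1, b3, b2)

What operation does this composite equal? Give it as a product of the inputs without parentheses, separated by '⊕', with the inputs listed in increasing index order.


b1 ⊕ b2 ⊕ b3 ⊕ b4 ⊕ b5

Any arrangement under h is one operation, so sort the b-inputs.
(b5 ⊕ b4) unparenthesizes to b5 ⊕ b4
(b1 ⊕ b3) unparenthesizes to b1 ⊕ b3
((b5 ⊕ b4) ⊕ (b1 ⊕ b3)) unparenthesizes to b5 ⊕ b4 ⊕ b1 ⊕ b3
(((b5 ⊕ b4) ⊕ (b1 ⊕ b3)) ⊕ b2) unparenthesizes to b5 ⊕ b4 ⊕ b1 ⊕ b3 ⊕ b2
putting the inputs in ascending order: b1 ⊕ b2 ⊕ b3 ⊕ b4 ⊕ b5


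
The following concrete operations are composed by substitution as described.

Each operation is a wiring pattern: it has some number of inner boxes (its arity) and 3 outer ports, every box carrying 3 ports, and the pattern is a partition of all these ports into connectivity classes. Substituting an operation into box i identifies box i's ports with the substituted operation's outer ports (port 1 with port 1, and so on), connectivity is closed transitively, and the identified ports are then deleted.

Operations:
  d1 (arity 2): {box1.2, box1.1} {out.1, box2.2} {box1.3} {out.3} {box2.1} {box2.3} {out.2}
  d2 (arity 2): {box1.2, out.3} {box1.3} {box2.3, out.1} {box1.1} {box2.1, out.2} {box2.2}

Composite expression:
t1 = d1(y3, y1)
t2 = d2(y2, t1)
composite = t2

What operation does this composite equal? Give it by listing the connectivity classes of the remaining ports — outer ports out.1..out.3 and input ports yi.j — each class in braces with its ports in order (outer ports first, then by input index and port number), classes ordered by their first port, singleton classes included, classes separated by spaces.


Substituting into d2 glues patterns; closure does the rest.
through d1, on inputs (y3, y1): {out.1, y1.2} {out.2} {out.3} {y1.1} {y1.3} {y3.1, y3.2} {y3.3} (out.j = stage outer ports)
through d2, on inputs (y2, y3, y1): {out.1} {out.2, y1.2} {out.3, y2.2} {y1.1} {y1.3} {y2.1} {y2.3} {y3.1, y3.2} {y3.3} (out.j = stage outer ports)

{out.1} {out.2, y1.2} {out.3, y2.2} {y1.1} {y1.3} {y2.1} {y2.3} {y3.1, y3.2} {y3.3}


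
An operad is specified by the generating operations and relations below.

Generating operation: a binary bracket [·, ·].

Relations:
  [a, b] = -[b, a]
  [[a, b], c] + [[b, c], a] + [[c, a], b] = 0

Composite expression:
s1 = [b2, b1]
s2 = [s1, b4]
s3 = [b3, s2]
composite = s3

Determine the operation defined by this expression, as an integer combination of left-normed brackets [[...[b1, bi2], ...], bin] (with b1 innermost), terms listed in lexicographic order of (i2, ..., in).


[[[b1, b2], b4], b3]

Antisymmetry and Jacobi reduce to b1-anchored left-normed brackets.
Composite bracket: [b3, [[b2, b1], b4]]
Each bracket splits as ab - ba, giving 8 signed words (2^3 = 8).
Coefficients come from the b1-initial words:
  b1b2b4b3 appears with sign +1, giving the term +[[[b1, b2], b4], b3]


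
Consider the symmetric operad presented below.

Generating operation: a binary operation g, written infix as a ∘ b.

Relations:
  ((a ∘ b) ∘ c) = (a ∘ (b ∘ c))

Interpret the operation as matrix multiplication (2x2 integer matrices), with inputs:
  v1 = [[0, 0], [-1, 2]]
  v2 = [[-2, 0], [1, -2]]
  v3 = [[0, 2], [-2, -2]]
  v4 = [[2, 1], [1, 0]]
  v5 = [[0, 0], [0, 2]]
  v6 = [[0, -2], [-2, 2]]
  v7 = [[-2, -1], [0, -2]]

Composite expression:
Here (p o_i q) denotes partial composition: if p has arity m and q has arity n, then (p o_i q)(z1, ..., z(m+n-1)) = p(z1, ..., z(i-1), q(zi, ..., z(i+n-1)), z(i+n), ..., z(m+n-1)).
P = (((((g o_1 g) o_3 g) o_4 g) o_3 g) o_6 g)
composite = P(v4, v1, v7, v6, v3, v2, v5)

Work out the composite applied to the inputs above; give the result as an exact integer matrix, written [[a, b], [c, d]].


[[0, -128], [0, 0]]

(v4 ∘ v1) = [[-1, 2], [0, 0]]
(v7 ∘ v6) = [[2, 2], [4, -4]]
(v2 ∘ v5) = [[0, 0], [0, -4]]
(v3 ∘ (v2 ∘ v5)) = [[0, -8], [0, 8]]
((v7 ∘ v6) ∘ (v3 ∘ (v2 ∘ v5))) = [[0, 0], [0, -64]]
((v4 ∘ v1) ∘ ((v7 ∘ v6) ∘ (v3 ∘ (v2 ∘ v5)))) = [[0, -128], [0, 0]]


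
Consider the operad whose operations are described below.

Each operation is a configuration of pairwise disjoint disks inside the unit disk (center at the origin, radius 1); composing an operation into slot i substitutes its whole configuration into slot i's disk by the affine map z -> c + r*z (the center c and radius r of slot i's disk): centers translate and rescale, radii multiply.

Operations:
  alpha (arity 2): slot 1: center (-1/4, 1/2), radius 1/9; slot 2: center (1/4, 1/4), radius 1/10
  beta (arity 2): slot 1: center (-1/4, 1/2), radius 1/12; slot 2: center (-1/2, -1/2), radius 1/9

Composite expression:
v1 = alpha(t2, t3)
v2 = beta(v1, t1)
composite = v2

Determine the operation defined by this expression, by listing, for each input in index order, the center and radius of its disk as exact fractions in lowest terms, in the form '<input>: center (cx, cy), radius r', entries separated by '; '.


Only the slot chain above each t matters under beta; compose those maps.
input t2: applying the 2 nested substitutions gives center (-13/48, 13/24), radius 1/108
input t3: applying the 2 nested substitutions gives center (-11/48, 25/48), radius 1/120
input t1: applying the 1 nested substitution gives center (-1/2, -1/2), radius 1/9

t1: center (-1/2, -1/2), radius 1/9; t2: center (-13/48, 13/24), radius 1/108; t3: center (-11/48, 25/48), radius 1/120


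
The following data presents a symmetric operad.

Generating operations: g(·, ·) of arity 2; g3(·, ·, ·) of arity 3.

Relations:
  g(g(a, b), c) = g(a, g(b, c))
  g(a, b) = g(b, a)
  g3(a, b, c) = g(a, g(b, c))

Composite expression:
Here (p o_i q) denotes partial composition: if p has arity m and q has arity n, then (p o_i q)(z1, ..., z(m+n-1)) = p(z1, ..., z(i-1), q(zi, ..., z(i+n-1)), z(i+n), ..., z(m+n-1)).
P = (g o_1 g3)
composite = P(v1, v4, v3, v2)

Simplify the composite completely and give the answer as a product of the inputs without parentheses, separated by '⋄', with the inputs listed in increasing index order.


v1 ⋄ v2 ⋄ v3 ⋄ v4

Any arrangement under g is one operation, so sort the v-inputs.
g3(v1, v4, v3) flattens to v1 ⋄ v4 ⋄ v3
g(g3(v1, v4, v3), v2) flattens to v1 ⋄ v4 ⋄ v3 ⋄ v2
the factors in increasing index order: v1 ⋄ v2 ⋄ v3 ⋄ v4


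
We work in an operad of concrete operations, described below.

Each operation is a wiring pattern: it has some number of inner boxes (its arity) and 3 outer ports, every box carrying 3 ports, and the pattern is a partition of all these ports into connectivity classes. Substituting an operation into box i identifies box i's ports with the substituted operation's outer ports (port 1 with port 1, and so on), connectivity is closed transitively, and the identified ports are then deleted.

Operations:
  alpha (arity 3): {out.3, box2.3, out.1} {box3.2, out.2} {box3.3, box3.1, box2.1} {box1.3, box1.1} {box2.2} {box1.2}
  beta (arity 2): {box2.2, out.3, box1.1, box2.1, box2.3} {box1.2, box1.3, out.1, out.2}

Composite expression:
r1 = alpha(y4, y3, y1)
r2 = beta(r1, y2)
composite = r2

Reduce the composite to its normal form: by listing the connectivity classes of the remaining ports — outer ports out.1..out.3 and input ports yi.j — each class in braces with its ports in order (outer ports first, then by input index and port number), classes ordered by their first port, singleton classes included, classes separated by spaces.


Treat the ports identified at beta as solder joints: merge, then drop.
through alpha, on inputs (y4, y3, y1): {out.1, out.3, y3.3} {out.2, y1.2} {y1.1, y1.3, y3.1} {y3.2} {y4.1, y4.3} {y4.2} (out.j = stage outer ports)
through beta, on inputs (y4, y3, y1, y2): {out.1, out.2, out.3, y1.2, y2.1, y2.2, y2.3, y3.3} {y1.1, y1.3, y3.1} {y3.2} {y4.1, y4.3} {y4.2} (out.j = stage outer ports)

{out.1, out.2, out.3, y1.2, y2.1, y2.2, y2.3, y3.3} {y1.1, y1.3, y3.1} {y3.2} {y4.1, y4.3} {y4.2}


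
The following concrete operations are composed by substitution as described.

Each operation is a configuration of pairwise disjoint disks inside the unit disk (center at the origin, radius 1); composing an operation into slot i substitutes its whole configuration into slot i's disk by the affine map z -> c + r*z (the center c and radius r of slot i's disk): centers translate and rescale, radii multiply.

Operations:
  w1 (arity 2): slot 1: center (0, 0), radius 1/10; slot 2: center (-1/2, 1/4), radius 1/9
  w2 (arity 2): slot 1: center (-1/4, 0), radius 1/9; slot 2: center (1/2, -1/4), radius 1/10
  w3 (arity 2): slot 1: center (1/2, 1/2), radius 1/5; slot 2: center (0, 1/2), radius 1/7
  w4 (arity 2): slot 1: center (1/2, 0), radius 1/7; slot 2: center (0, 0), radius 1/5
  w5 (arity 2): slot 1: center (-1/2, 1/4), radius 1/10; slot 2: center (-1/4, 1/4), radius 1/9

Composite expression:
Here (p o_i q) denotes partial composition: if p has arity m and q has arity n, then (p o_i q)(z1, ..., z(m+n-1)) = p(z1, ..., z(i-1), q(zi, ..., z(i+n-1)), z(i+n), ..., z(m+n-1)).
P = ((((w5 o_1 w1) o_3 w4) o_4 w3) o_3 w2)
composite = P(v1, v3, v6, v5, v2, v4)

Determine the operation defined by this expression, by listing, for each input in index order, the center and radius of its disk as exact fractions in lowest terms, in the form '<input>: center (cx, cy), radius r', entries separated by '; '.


Below w5, radii multiply path by path; the v-disk centers shift.
tracing v1 down its 2-map path: center (-1/2, 1/4), radius 1/100
tracing v3 down its 2-map path: center (-11/20, 11/40), radius 1/90
tracing v6 down its 3-map path: center (-25/126, 1/4), radius 1/567
tracing v5 down its 3-map path: center (-47/252, 31/126), radius 1/630
tracing v2 down its 3-map path: center (-43/180, 47/180), radius 1/225
tracing v4 down its 3-map path: center (-1/4, 47/180), radius 1/315

v1: center (-1/2, 1/4), radius 1/100; v2: center (-43/180, 47/180), radius 1/225; v3: center (-11/20, 11/40), radius 1/90; v4: center (-1/4, 47/180), radius 1/315; v5: center (-47/252, 31/126), radius 1/630; v6: center (-25/126, 1/4), radius 1/567


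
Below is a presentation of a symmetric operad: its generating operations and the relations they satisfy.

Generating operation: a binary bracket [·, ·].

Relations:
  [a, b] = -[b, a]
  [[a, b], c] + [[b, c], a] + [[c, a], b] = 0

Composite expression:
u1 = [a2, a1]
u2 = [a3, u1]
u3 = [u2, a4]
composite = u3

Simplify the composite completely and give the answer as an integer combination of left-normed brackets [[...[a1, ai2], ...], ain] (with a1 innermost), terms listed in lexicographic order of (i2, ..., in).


Antisymmetry and Jacobi reduce to a1-anchored left-normed brackets.
Composite bracket: [[a3, [a2, a1]], a4]
Expanding via [a, b] = ab - ba: 8 signed words (2^3 = 8).
Words beginning with a1 determine it all:
  the word a1a2a3a4 carries sign +1 and contributes +[[[a1, a2], a3], a4]

[[[a1, a2], a3], a4]


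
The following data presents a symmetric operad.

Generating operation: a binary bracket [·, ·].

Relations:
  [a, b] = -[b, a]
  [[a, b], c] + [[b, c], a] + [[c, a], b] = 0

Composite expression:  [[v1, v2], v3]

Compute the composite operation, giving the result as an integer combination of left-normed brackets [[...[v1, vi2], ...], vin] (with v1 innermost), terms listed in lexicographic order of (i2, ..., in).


Left-normed coefficients sit on the v1-initial expansion words.
Composite bracket: [[v1, v2], v3]
Under [a, b] = ab - ba we get 4 signed associative words (2^2 = 4).
Collect the words opening with v1:
  v1v2v3 (sign +1) contributes +[[v1, v2], v3]

[[v1, v2], v3]


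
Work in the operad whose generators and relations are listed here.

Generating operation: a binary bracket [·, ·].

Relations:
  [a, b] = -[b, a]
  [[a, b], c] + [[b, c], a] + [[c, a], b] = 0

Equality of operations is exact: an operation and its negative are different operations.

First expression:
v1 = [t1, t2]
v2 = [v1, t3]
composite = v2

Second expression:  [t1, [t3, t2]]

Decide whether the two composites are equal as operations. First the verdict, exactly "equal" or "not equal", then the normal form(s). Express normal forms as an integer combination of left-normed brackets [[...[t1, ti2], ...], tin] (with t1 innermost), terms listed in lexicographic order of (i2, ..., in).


not equal: they reduce to [[t1, t2], t3] and -[[t1, t2], t3] + [[t1, t3], t2]


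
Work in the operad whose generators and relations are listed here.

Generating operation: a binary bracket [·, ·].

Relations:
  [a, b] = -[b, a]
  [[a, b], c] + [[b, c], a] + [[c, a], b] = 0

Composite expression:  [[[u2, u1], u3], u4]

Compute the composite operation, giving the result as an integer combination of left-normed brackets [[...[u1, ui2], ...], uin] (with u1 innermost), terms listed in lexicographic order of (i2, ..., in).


-[[[u1, u2], u3], u4]

Antisymmetry and Jacobi reduce to u1-anchored left-normed brackets.
Composite bracket: [[[u2, u1], u3], u4]
Each bracket splits as ab - ba, giving 8 signed words (2^3 = 8).
The u1-initial words carry the normal form:
  u1u2u3u4 appears with sign -1, giving the term -[[[u1, u2], u3], u4]


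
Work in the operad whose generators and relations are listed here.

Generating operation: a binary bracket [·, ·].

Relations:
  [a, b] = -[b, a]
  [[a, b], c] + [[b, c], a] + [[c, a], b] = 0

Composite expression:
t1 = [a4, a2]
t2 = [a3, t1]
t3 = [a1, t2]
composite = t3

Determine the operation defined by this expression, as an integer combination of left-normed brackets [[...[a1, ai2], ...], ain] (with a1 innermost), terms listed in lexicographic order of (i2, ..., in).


[[[a1, a2], a4], a3] - [[[a1, a3], a2], a4] + [[[a1, a3], a4], a2] - [[[a1, a4], a2], a3]

In the tensor algebra, words opening a1 carry the a1-anchored form.
Composite bracket: [a1, [a3, [a4, a2]]]
Each bracket splits as ab - ba, giving 8 signed words (2^3 = 8).
Only words starting with a1 matter:
  a1a2a4a3 appears with sign +1, giving the term +[[[a1, a2], a4], a3]
  a1a3a2a4 appears with sign -1, giving the term -[[[a1, a3], a2], a4]
  a1a3a4a2 appears with sign +1, giving the term +[[[a1, a3], a4], a2]
  a1a4a2a3 appears with sign -1, giving the term -[[[a1, a4], a2], a3]


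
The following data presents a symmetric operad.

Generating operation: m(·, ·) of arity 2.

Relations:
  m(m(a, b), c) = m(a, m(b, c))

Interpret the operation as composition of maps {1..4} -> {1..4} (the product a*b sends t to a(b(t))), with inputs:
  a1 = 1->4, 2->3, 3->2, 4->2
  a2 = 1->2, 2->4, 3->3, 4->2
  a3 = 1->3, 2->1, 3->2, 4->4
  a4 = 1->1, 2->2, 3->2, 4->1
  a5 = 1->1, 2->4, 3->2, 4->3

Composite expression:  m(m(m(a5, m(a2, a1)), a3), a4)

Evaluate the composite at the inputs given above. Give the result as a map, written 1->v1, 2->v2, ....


1->3, 2->4, 3->4, 4->3

m(a2, a1) = 1->2, 2->3, 3->4, 4->4
m(a5, m(a2, a1)) = 1->4, 2->2, 3->3, 4->3
m(m(a5, m(a2, a1)), a3) = 1->3, 2->4, 3->2, 4->3
m(m(m(a5, m(a2, a1)), a3), a4) = 1->3, 2->4, 3->4, 4->3


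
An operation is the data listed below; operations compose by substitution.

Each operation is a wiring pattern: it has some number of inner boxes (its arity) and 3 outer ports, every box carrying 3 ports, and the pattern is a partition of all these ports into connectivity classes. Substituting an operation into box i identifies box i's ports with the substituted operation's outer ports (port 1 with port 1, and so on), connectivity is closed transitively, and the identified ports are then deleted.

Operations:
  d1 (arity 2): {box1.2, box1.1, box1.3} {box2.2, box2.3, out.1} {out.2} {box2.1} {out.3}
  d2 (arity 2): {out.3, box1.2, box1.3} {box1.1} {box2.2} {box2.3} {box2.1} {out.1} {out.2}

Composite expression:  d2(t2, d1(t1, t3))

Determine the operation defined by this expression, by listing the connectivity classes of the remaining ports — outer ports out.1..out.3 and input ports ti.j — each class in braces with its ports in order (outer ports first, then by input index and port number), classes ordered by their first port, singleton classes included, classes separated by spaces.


After gluing at d2, chains via deleted ports link the t-ports.
through d1, on inputs (t1, t3): {out.1, t3.2, t3.3} {out.2} {out.3} {t1.1, t1.2, t1.3} {t3.1} (out.j = stage outer ports)
through d2, on inputs (t2, t1, t3): {out.1} {out.2} {out.3, t2.2, t2.3} {t1.1, t1.2, t1.3} {t2.1} {t3.1} {t3.2, t3.3} (out.j = stage outer ports)

{out.1} {out.2} {out.3, t2.2, t2.3} {t1.1, t1.2, t1.3} {t2.1} {t3.1} {t3.2, t3.3}


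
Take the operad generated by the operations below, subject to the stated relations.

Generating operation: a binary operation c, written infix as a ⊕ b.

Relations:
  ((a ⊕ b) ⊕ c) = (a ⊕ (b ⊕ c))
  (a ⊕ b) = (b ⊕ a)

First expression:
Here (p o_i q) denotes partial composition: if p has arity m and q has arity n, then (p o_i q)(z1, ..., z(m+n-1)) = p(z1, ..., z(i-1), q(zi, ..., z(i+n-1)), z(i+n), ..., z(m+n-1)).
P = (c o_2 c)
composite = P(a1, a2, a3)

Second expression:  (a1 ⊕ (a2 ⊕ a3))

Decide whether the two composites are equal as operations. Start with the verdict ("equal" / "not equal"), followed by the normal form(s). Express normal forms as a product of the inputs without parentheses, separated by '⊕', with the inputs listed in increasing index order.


The first expression reduces to a1 ⊕ a2 ⊕ a3
The second expression reduces to a1 ⊕ a2 ⊕ a3
One common form — equal.

equal; the common form is a1 ⊕ a2 ⊕ a3


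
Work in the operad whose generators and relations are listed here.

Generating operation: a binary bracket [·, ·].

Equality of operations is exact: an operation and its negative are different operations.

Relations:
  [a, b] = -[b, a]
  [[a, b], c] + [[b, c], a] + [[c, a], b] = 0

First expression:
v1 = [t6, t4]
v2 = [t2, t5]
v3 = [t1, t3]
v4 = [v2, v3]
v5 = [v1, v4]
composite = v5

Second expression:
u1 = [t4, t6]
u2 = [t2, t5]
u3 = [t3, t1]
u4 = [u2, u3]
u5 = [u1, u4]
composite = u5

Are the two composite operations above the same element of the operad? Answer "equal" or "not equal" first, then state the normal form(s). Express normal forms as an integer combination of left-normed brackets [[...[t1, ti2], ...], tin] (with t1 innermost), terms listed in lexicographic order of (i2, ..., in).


equal; both compose to -[[[[[t1, t3], t2], t5], t4], t6] + [[[[[t1, t3], t2], t5], t6], t4] + [[[[[t1, t3], t5], t2], t4], t6] - [[[[[t1, t3], t5], t2], t6], t4]

Reducing the first expression gives -[[[[[t1, t3], t2], t5], t4], t6] + [[[[[t1, t3], t2], t5], t6], t4] + [[[[[t1, t3], t5], t2], t4], t6] - [[[[[t1, t3], t5], t2], t6], t4]
Reducing the second expression gives -[[[[[t1, t3], t2], t5], t4], t6] + [[[[[t1, t3], t2], t5], t6], t4] + [[[[[t1, t3], t5], t2], t4], t6] - [[[[[t1, t3], t5], t2], t6], t4]
Identical normal forms: equal.


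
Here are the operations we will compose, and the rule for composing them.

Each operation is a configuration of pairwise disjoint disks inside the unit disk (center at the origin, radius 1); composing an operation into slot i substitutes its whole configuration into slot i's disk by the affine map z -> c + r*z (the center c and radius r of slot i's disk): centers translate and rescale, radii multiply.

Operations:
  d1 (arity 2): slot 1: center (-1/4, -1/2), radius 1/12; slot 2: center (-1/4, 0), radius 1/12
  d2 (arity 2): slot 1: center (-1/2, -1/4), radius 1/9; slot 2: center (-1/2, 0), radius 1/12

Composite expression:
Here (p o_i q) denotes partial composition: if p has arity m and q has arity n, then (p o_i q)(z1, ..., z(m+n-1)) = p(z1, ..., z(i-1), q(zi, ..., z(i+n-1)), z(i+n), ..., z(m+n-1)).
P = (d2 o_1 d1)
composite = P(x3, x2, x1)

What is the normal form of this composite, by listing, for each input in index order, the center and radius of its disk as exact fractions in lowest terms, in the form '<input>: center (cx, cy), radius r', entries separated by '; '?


x1: center (-1/2, 0), radius 1/12; x2: center (-19/36, -1/4), radius 1/108; x3: center (-19/36, -11/36), radius 1/108

Each x-disk chains the slot maps above it in d2; radii multiply.
tracing x3 down its 2-map path: center (-19/36, -11/36), radius 1/108
tracing x2 down its 2-map path: center (-19/36, -1/4), radius 1/108
tracing x1 down its 1-map path: center (-1/2, 0), radius 1/12


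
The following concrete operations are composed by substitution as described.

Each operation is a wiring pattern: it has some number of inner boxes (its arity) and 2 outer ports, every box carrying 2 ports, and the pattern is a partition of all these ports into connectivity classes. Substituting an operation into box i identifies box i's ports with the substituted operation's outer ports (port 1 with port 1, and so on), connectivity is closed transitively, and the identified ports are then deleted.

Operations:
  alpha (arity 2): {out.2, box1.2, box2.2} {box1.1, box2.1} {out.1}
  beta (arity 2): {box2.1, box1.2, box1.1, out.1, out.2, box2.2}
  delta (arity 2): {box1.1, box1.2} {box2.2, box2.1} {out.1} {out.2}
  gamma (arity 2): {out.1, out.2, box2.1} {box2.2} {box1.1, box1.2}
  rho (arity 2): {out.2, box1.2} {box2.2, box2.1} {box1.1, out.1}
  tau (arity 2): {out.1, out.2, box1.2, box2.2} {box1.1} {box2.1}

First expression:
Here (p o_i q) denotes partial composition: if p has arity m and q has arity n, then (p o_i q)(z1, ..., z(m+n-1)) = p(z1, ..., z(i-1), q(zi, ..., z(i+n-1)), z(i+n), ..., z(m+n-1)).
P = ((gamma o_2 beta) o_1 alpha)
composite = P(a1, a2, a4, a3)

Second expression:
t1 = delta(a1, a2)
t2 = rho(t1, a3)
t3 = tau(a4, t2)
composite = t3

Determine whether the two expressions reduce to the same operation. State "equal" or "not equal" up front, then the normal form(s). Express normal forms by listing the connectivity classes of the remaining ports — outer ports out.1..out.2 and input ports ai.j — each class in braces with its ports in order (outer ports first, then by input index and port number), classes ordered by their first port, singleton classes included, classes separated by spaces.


not equal — first {out.1, out.2, a3.1, a3.2, a4.1, a4.2} {a1.1, a2.1} {a1.2, a2.2}, second {out.1, out.2, a4.2} {a1.1, a1.2} {a2.1, a2.2} {a3.1, a3.2} {a4.1}

The first composite normalizes to {out.1, out.2, a3.1, a3.2, a4.1, a4.2} {a1.1, a2.1} {a1.2, a2.2}
The second composite normalizes to {out.1, out.2, a4.2} {a1.1, a1.2} {a2.1, a2.2} {a3.1, a3.2} {a4.1}
Different reductions; not equal.


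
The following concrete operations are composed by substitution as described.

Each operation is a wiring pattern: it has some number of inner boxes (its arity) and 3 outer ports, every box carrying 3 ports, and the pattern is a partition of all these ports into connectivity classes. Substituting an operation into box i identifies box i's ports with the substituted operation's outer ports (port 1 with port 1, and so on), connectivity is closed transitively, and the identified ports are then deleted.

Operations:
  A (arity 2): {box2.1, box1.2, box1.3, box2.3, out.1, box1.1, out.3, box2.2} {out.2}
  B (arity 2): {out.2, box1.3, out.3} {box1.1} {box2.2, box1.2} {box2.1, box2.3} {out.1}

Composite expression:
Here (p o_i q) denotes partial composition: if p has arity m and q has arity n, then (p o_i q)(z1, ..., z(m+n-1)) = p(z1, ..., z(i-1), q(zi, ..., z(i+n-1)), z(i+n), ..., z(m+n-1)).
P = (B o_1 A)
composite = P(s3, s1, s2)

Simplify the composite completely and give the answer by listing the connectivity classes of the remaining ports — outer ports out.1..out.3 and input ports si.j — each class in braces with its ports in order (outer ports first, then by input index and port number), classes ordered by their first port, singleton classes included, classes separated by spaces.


{out.1} {out.2, out.3, s1.1, s1.2, s1.3, s3.1, s3.2, s3.3} {s2.1, s2.3} {s2.2}

Connectivity passes through glued B-boundaries; trace each wire chain.
the subtree at A composes to {out.1, out.3, s1.1, s1.2, s1.3, s3.1, s3.2, s3.3} {out.2} on (s3, s1); out.j = own outer ports
the subtree at B composes to {out.1} {out.2, out.3, s1.1, s1.2, s1.3, s3.1, s3.2, s3.3} {s2.1, s2.3} {s2.2} on (s3, s1, s2); out.j = own outer ports


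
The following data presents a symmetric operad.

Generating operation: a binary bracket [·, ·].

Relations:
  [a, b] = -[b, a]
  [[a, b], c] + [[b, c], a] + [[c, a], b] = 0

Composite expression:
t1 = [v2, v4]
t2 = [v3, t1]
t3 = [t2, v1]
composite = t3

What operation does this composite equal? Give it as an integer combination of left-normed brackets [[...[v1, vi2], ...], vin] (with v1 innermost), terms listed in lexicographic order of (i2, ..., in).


[[[v1, v2], v4], v3] - [[[v1, v3], v2], v4] + [[[v1, v3], v4], v2] - [[[v1, v4], v2], v3]

In the tensor algebra, words opening v1 carry the v1-anchored form.
Composite bracket: [[v3, [v2, v4]], v1]
Under [a, b] = ab - ba we get 8 signed associative words (2^3 = 8).
Words beginning with v1 determine it all:
  from v1v2v4v3, sign +1: term +[[[v1, v2], v4], v3]
  from v1v3v2v4, sign -1: term -[[[v1, v3], v2], v4]
  from v1v3v4v2, sign +1: term +[[[v1, v3], v4], v2]
  from v1v4v2v3, sign -1: term -[[[v1, v4], v2], v3]


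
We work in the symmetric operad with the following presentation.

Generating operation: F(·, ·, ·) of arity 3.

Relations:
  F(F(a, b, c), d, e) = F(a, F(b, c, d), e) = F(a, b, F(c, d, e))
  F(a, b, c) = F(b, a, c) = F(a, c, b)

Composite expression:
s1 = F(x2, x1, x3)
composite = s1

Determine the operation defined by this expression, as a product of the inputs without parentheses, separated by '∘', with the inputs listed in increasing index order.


x1 ∘ x2 ∘ x3

Both nesting and order wash out for F; what remains is which x's occur.
F(x2, x1, x3) linearizes to x2 ∘ x1 ∘ x3
commutativity sorts the factors: x1 ∘ x2 ∘ x3


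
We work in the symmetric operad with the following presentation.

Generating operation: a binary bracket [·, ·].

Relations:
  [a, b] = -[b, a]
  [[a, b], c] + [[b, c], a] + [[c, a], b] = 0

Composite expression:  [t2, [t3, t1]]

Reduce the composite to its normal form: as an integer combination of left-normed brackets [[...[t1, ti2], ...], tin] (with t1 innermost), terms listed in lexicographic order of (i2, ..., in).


[[t1, t3], t2]

Left-normed coefficients sit on the t1-initial expansion words.
Composite bracket: [t2, [t3, t1]]
Each bracket splits as ab - ba, giving 4 signed words (2^2 = 4).
Only words starting with t1 matter:
  t1t3t2 (sign +1) contributes +[[t1, t3], t2]


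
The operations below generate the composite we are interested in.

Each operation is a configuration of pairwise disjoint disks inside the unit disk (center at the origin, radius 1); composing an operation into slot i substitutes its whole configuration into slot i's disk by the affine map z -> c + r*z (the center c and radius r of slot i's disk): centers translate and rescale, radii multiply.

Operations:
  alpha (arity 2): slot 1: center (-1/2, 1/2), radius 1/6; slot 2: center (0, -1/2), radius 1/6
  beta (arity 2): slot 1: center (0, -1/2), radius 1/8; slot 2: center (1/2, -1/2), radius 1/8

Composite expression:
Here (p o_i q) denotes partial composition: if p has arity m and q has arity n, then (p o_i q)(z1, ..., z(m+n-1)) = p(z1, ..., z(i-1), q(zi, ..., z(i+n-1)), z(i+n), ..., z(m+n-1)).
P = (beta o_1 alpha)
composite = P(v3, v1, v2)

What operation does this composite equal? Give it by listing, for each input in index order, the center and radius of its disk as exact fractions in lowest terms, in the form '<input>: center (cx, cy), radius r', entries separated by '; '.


v1: center (0, -9/16), radius 1/48; v2: center (1/2, -1/2), radius 1/8; v3: center (-1/16, -7/16), radius 1/48

Only the slot chain above each v matters under beta; compose those maps.
v3 passes through 2 substitutions, ending at center (-1/16, -7/16), radius 1/48
v1 passes through 2 substitutions, ending at center (0, -9/16), radius 1/48
v2 passes through 1 substitution, ending at center (1/2, -1/2), radius 1/8


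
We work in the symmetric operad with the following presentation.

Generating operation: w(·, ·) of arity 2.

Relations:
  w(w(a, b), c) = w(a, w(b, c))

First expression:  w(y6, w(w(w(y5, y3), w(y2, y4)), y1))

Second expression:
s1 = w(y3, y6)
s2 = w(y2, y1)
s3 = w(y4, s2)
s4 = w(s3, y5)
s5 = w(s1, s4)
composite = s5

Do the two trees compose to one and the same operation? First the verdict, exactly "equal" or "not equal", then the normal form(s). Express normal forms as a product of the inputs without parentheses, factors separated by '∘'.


The first composite normalizes to y6 ∘ y5 ∘ y3 ∘ y2 ∘ y4 ∘ y1
The second composite normalizes to y3 ∘ y6 ∘ y4 ∘ y2 ∘ y1 ∘ y5
They disagree, so not equal.

not equal; first: y6 ∘ y5 ∘ y3 ∘ y2 ∘ y4 ∘ y1; second: y3 ∘ y6 ∘ y4 ∘ y2 ∘ y1 ∘ y5


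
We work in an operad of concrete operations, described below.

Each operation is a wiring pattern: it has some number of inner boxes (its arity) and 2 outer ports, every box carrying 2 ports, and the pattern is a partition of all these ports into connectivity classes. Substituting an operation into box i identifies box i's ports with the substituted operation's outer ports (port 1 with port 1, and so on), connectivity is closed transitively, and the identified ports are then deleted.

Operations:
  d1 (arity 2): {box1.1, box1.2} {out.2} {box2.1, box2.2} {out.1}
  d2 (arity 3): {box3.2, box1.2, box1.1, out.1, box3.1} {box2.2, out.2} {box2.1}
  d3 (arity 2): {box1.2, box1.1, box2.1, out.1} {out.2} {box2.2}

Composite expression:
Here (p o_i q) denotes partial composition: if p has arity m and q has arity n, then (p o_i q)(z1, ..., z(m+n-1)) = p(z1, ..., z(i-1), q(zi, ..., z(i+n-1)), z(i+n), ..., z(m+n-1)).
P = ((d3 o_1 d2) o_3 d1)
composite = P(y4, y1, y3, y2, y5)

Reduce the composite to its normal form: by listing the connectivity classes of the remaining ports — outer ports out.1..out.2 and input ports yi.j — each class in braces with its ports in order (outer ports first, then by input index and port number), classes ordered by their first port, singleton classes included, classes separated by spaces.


Treat the ports identified at d3 as solder joints: merge, then drop.
through d1, on inputs (y3, y2): {out.1} {out.2} {y2.1, y2.2} {y3.1, y3.2} (out.j = stage outer ports)
through d2, on inputs (y4, y1, y3, y2): {out.1, y4.1, y4.2} {out.2, y1.2} {y1.1} {y2.1, y2.2} {y3.1, y3.2} (out.j = stage outer ports)
through d3, on inputs (y4, y1, y3, y2, y5): {out.1, y1.2, y4.1, y4.2, y5.1} {out.2} {y1.1} {y2.1, y2.2} {y3.1, y3.2} {y5.2} (out.j = stage outer ports)

{out.1, y1.2, y4.1, y4.2, y5.1} {out.2} {y1.1} {y2.1, y2.2} {y3.1, y3.2} {y5.2}
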